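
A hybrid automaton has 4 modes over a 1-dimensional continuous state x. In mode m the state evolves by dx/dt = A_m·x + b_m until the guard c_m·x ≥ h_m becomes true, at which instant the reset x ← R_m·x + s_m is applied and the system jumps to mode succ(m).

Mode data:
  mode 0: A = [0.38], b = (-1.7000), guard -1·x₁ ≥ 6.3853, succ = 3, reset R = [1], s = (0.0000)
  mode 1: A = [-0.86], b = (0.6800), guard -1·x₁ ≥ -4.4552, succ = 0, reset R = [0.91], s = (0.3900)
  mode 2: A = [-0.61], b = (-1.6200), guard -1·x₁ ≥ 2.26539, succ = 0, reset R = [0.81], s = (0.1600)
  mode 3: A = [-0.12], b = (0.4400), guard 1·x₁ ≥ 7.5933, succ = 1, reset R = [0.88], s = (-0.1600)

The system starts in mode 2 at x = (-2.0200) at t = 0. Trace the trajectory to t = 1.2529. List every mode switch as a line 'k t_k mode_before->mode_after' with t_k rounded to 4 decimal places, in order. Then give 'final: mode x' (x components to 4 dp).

1 0.7996 2->0
final: 0 -2.8308

Mode 2: guard c·x = 2.2654 hit at Δt = 0.7996 (t = 0.7996), x⁻ = (-2.2654) → reset → x⁺ = (-1.6750), jump to mode 0
Mode 0: flow for 0.4533 to horizon, guard not reached → x = (-2.8308)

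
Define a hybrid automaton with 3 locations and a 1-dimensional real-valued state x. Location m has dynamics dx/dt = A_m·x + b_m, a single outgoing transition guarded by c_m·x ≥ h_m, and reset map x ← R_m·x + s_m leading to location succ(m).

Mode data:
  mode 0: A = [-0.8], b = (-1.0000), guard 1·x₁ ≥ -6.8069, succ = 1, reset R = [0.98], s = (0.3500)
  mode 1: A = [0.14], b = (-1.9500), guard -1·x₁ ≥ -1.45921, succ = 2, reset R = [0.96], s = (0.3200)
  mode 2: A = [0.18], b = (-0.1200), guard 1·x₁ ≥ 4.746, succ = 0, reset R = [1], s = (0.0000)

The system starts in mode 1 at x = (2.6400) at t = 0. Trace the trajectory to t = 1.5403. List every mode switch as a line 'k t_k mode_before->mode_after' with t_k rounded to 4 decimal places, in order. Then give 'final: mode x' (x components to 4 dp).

Mode 1: guard c·x = -1.4592 hit at Δt = 0.7106 (t = 0.7106), x⁻ = (1.4592) → reset → x⁺ = (1.7208), jump to mode 2
Mode 2: flow for 0.8297 to horizon, guard not reached → x = (1.8906)

1 0.7106 1->2
final: 2 1.8906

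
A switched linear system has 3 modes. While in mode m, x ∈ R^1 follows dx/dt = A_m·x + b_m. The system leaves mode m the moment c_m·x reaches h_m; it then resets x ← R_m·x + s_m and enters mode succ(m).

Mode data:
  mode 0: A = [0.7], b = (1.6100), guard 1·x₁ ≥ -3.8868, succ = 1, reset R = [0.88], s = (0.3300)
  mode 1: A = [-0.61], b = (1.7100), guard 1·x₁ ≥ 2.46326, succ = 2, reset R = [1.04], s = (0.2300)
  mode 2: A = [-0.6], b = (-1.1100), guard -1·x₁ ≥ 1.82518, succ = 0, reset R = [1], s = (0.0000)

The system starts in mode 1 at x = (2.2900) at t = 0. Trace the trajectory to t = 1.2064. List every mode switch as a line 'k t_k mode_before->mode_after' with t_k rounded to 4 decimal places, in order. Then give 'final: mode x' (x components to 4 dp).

Mode 1: guard c·x = 2.4633 hit at Δt = 0.6751 (t = 0.6751), x⁻ = (2.4633) → reset → x⁺ = (2.7918), jump to mode 2
Mode 2: flow for 0.5313 to horizon, guard not reached → x = (1.5248)

1 0.6751 1->2
final: 2 1.5248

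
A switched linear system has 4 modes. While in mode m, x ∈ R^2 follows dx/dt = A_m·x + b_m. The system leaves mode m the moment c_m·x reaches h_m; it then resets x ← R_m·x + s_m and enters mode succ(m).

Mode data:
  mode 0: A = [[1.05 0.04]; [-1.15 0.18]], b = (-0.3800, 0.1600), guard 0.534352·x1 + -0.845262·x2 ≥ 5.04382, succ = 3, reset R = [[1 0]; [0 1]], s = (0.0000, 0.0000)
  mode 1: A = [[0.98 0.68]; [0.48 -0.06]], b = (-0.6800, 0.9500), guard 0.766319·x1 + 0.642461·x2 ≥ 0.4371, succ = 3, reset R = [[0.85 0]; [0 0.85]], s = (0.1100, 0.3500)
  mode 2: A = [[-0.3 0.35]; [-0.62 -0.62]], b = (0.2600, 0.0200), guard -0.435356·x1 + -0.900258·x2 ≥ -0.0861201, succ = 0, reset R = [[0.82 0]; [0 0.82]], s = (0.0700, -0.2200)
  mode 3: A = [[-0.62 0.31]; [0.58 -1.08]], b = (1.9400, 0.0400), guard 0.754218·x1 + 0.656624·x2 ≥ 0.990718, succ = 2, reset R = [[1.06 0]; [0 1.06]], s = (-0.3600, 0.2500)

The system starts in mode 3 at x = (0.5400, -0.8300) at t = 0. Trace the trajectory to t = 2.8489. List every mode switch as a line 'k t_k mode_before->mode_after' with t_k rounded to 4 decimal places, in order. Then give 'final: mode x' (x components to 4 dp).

1 0.7004 3->2
2 1.7074 2->0
final: 0 1.9960 -2.3790

Mode 3: guard c·x = 0.9907 hit at Δt = 0.7004 (t = 0.7004), x⁻ = (1.3803, -0.0766) → reset → x⁺ = (1.1031, 0.1688), jump to mode 2
Mode 2: guard c·x = -0.0861 hit at Δt = 1.0070 (t = 1.7074), x⁻ = (0.9939, -0.3850) → reset → x⁺ = (0.8850, -0.5357), jump to mode 0
Mode 0: flow for 1.1415 to horizon, guard not reached → x = (1.9960, -2.3790)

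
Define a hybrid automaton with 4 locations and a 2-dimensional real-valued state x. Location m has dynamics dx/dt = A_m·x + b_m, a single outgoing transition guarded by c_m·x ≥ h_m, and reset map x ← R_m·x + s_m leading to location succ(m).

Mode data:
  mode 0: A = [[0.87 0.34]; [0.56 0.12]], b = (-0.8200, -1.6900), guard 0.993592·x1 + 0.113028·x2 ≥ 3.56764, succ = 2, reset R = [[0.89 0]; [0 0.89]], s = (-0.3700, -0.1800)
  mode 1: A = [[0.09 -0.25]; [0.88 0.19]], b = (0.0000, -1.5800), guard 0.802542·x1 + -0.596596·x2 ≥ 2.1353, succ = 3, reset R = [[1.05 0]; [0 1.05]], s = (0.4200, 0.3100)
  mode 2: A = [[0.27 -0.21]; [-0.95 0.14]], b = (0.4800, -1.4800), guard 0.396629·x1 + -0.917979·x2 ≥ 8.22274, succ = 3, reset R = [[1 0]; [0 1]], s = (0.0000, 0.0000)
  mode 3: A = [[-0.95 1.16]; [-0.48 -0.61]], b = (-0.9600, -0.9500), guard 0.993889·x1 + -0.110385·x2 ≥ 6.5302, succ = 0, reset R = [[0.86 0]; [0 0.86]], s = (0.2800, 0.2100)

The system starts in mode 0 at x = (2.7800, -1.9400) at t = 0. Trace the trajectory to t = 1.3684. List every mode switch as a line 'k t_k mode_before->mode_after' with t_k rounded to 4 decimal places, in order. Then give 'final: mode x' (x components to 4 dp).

1 0.7928 0->2
final: 2 4.2878 -5.0949

Mode 0: guard c·x = 3.5676 hit at Δt = 0.7928 (t = 0.7928), x⁻ = (3.8218, -2.0322) → reset → x⁺ = (3.0314, -1.9887), jump to mode 2
Mode 2: flow for 0.5756 to horizon, guard not reached → x = (4.2878, -5.0949)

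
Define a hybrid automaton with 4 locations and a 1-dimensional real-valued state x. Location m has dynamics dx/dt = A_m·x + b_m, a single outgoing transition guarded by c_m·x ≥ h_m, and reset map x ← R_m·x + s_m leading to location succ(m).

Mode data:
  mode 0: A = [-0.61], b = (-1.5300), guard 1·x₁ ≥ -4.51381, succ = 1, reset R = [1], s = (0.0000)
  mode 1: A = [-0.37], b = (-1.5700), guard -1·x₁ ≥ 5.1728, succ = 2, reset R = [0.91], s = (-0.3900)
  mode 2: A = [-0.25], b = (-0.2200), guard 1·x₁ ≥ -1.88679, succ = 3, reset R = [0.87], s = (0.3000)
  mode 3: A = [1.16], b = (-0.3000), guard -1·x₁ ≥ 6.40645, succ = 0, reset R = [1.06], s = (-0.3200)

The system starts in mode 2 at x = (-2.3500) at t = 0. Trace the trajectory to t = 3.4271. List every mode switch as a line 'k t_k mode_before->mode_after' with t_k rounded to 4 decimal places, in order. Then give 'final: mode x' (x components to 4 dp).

Mode 2: guard c·x = -1.8868 hit at Δt = 1.5140 (t = 1.5140), x⁻ = (-1.8868) → reset → x⁺ = (-1.3415), jump to mode 3
Mode 3: guard c·x = 6.4065 hit at Δt = 1.2300 (t = 2.7440), x⁻ = (-6.4065) → reset → x⁺ = (-7.1108), jump to mode 0
Mode 0: flow for 0.6831 to horizon, guard not reached → x = (-5.5423)

1 1.5140 2->3
2 2.7440 3->0
final: 0 -5.5423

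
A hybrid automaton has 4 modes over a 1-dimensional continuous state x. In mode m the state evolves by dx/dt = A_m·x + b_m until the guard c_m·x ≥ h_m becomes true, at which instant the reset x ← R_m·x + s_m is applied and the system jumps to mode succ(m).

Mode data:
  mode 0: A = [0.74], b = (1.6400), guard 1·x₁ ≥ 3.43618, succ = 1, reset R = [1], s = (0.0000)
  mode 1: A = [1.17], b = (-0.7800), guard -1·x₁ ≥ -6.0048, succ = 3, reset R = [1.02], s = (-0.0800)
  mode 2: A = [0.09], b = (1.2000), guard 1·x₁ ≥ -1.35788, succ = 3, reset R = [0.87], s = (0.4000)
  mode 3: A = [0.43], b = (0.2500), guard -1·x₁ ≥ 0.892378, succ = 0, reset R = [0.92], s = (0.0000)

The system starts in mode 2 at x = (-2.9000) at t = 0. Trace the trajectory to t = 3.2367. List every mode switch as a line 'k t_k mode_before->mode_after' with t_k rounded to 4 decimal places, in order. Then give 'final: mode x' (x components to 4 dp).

Mode 2: guard c·x = -1.3579 hit at Δt = 1.5317 (t = 1.5317), x⁻ = (-1.3579) → reset → x⁺ = (-0.7814), jump to mode 3
Mode 3: guard c·x = 0.8924 hit at Δt = 1.0270 (t = 2.5587), x⁻ = (-0.8924) → reset → x⁺ = (-0.8210), jump to mode 0
Mode 0: flow for 0.6780 to horizon, guard not reached → x = (0.0880)

1 1.5317 2->3
2 2.5587 3->0
final: 0 0.0880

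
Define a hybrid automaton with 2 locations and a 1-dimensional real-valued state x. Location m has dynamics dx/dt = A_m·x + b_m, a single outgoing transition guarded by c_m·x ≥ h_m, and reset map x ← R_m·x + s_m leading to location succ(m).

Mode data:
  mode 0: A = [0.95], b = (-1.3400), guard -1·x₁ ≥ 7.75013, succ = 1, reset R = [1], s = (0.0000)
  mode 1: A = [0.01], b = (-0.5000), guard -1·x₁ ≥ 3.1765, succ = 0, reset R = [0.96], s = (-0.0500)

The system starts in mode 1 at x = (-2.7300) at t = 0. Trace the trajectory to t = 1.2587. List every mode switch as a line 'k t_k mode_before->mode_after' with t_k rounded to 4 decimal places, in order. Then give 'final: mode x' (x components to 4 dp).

Mode 1: guard c·x = 3.1765 hit at Δt = 0.8432 (t = 0.8432), x⁻ = (-3.1765) → reset → x⁺ = (-3.0994), jump to mode 0
Mode 0: flow for 0.4155 to horizon, guard not reached → x = (-5.2821)

1 0.8432 1->0
final: 0 -5.2821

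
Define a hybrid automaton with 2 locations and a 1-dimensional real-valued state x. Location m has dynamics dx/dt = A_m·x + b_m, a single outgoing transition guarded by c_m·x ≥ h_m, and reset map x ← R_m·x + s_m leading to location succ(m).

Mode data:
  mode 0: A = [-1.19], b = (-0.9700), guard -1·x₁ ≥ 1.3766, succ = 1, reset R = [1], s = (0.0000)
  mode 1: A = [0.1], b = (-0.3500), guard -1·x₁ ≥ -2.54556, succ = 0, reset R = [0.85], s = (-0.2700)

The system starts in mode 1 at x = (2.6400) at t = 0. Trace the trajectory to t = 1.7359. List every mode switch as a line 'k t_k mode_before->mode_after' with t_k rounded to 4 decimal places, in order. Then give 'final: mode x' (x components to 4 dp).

Mode 1: guard c·x = -2.5456 hit at Δt = 1.0419 (t = 1.0419), x⁻ = (2.5456) → reset → x⁺ = (1.8937), jump to mode 0
Mode 0: flow for 0.6940 to horizon, guard not reached → x = (0.3710)

1 1.0419 1->0
final: 0 0.3710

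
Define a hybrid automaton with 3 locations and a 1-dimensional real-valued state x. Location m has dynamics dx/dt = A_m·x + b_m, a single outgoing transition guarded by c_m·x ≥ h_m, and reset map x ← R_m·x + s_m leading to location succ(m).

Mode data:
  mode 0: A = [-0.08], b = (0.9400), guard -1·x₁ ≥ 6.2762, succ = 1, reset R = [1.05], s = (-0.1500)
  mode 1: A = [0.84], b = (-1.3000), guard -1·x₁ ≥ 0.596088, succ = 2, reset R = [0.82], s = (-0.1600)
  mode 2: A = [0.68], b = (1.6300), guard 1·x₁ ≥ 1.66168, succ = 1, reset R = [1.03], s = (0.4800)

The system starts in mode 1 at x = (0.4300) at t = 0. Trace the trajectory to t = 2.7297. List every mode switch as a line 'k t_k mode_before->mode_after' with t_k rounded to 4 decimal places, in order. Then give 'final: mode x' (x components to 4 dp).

Mode 1: guard c·x = 0.5961 hit at Δt = 0.7754 (t = 0.7754), x⁻ = (-0.5961) → reset → x⁺ = (-0.6488), jump to mode 2
Mode 2: guard c·x = 1.6617 hit at Δt = 1.2386 (t = 2.0140), x⁻ = (1.6617) → reset → x⁺ = (2.1915), jump to mode 1
Mode 1: flow for 0.7157 to horizon, guard not reached → x = (2.7223)

1 0.7754 1->2
2 2.0140 2->1
final: 1 2.7223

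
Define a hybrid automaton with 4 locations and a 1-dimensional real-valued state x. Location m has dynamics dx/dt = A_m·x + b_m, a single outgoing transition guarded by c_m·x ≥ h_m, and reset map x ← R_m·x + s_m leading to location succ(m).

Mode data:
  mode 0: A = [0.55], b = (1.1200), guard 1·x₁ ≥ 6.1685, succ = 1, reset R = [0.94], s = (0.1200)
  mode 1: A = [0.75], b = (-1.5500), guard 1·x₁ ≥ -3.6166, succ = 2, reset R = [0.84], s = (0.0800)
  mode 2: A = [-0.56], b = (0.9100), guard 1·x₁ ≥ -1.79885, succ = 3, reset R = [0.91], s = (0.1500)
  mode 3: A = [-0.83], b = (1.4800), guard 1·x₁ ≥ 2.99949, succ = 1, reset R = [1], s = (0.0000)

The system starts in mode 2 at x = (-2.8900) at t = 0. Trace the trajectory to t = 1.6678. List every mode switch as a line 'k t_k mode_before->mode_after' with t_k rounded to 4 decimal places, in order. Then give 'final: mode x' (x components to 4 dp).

Mode 2: guard c·x = -1.7989 hit at Δt = 0.4940 (t = 0.4940), x⁻ = (-1.7989) → reset → x⁺ = (-1.4870), jump to mode 3
Mode 3: flow for 1.1738 to horizon, guard not reached → x = (0.5488)

1 0.4940 2->3
final: 3 0.5488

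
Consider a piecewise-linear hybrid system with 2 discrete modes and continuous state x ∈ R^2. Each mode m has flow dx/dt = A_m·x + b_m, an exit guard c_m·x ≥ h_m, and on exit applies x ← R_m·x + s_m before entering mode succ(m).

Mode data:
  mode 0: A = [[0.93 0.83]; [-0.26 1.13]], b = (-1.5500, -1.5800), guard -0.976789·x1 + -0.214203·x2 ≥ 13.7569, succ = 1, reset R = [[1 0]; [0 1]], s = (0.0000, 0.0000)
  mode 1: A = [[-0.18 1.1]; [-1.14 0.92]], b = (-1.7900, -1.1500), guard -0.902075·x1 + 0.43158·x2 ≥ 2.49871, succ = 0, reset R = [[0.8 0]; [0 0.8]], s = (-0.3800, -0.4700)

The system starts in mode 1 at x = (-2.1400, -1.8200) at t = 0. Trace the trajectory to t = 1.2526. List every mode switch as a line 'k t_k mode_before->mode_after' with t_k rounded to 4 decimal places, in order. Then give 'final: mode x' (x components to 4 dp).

1 0.4336 1->0
final: 0 -11.7112 -4.4233

Mode 1: guard c·x = 2.4987 hit at Δt = 0.4336 (t = 0.4336), x⁻ = (-3.5435, -1.6168) → reset → x⁺ = (-3.2148, -1.7634), jump to mode 0
Mode 0: flow for 0.8190 to horizon, guard not reached → x = (-11.7112, -4.4233)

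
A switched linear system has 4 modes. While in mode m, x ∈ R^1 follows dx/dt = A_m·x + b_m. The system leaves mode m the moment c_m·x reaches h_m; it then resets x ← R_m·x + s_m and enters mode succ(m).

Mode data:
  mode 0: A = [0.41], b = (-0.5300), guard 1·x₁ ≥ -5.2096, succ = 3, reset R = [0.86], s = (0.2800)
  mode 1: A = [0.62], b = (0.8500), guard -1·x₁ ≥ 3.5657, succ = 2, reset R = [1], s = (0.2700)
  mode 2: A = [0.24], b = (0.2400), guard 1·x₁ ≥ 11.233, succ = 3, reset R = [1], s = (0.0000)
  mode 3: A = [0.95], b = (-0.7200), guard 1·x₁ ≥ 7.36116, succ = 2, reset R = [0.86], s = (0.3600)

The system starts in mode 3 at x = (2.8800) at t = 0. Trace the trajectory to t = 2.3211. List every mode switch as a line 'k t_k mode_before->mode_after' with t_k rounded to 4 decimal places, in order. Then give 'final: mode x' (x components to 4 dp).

1 1.1949 3->2
final: 2 9.0773

Mode 3: guard c·x = 7.3612 hit at Δt = 1.1949 (t = 1.1949), x⁻ = (7.3612) → reset → x⁺ = (6.6906), jump to mode 2
Mode 2: flow for 1.1262 to horizon, guard not reached → x = (9.0773)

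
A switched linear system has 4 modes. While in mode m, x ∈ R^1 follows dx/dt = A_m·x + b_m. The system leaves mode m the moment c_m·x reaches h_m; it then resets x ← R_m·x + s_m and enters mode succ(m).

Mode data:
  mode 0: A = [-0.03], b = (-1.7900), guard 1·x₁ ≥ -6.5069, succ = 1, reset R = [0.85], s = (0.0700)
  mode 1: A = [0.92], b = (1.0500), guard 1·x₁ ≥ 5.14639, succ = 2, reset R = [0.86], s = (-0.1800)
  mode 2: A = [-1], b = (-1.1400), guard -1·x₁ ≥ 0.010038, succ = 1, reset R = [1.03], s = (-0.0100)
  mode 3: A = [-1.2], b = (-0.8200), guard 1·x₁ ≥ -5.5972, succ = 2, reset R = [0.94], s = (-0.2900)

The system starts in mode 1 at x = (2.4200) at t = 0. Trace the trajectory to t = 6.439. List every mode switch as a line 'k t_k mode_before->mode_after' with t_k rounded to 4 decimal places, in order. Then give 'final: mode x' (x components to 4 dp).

1 0.6179 1->2
2 2.1795 2->1
3 4.0539 1->2
4 5.6155 2->1
final: 1 1.2500

Mode 1: guard c·x = 5.1464 hit at Δt = 0.6179 (t = 0.6179), x⁻ = (5.1464) → reset → x⁺ = (4.2459), jump to mode 2
Mode 2: guard c·x = 0.0100 hit at Δt = 1.5616 (t = 2.1795), x⁻ = (-0.0100) → reset → x⁺ = (-0.0203), jump to mode 1
Mode 1: guard c·x = 5.1464 hit at Δt = 1.8744 (t = 4.0539), x⁻ = (5.1464) → reset → x⁺ = (4.2459), jump to mode 2
Mode 2: guard c·x = 0.0100 hit at Δt = 1.5616 (t = 5.6155), x⁻ = (-0.0100) → reset → x⁺ = (-0.0203), jump to mode 1
Mode 1: flow for 0.8235 to horizon, guard not reached → x = (1.2500)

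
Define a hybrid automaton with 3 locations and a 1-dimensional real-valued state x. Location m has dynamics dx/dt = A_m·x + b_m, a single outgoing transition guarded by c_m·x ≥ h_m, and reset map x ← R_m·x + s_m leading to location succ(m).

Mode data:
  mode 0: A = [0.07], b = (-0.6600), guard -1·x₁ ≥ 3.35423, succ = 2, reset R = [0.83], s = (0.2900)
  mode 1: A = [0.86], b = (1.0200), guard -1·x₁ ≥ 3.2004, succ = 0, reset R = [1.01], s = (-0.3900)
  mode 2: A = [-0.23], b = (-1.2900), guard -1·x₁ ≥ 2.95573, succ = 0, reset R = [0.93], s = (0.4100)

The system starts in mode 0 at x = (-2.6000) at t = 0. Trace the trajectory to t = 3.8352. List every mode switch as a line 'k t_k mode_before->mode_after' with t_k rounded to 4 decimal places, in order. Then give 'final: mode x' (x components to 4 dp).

1 0.8688 0->2
2 1.5664 2->0
3 2.7488 0->2
4 3.4464 2->0
final: 0 -2.6635

Mode 0: guard c·x = 3.3542 hit at Δt = 0.8688 (t = 0.8688), x⁻ = (-3.3542) → reset → x⁺ = (-2.4940), jump to mode 2
Mode 2: guard c·x = 2.9557 hit at Δt = 0.6976 (t = 1.5664), x⁻ = (-2.9557) → reset → x⁺ = (-2.3388), jump to mode 0
Mode 0: guard c·x = 3.3542 hit at Δt = 1.1824 (t = 2.7488), x⁻ = (-3.3542) → reset → x⁺ = (-2.4940), jump to mode 2
Mode 2: guard c·x = 2.9557 hit at Δt = 0.6976 (t = 3.4464), x⁻ = (-2.9557) → reset → x⁺ = (-2.3388), jump to mode 0
Mode 0: flow for 0.3888 to horizon, guard not reached → x = (-2.6635)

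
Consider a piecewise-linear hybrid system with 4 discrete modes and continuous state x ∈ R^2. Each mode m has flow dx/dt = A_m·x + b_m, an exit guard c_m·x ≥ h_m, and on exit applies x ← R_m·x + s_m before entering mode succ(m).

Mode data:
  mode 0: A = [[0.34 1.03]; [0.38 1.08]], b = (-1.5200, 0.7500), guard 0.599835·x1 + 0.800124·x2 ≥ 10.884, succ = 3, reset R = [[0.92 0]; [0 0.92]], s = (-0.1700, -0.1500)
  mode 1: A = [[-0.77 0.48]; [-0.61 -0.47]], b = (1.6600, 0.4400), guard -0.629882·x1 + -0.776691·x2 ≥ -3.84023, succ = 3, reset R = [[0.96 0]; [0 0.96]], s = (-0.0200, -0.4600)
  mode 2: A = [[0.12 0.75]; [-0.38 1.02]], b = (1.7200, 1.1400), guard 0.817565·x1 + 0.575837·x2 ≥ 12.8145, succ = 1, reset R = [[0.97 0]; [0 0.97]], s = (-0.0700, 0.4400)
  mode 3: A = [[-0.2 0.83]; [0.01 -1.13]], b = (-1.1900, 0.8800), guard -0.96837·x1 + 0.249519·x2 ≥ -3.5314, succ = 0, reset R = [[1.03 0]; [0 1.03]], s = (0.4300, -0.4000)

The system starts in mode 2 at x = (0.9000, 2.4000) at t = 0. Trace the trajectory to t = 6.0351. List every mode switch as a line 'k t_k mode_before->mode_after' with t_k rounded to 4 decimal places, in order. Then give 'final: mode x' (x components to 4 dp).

1 1.3575 2->1
2 2.8229 1->3
3 3.7007 3->0
4 4.9549 0->3
final: 3 8.1896 2.5564

Mode 2: guard c·x = 12.8145 hit at Δt = 1.3575 (t = 1.3575), x⁻ = (9.3505, 8.9780) → reset → x⁺ = (9.0000, 9.1487), jump to mode 1
Mode 1: guard c·x = -3.8402 hit at Δt = 1.4654 (t = 2.8229), x⁻ = (5.7113, 0.3126) → reset → x⁺ = (5.4629, -0.1599), jump to mode 3
Mode 3: guard c·x = -3.5314 hit at Δt = 0.8778 (t = 3.7007), x⁻ = (3.7640, 0.4552) → reset → x⁺ = (4.3070, 0.0689), jump to mode 0
Mode 0: guard c·x = 10.8840 hit at Δt = 1.2542 (t = 4.9549), x⁻ = (8.3141, 7.3700) → reset → x⁺ = (7.4789, 6.6304), jump to mode 3
Mode 3: flow for 1.0802 to horizon, guard not reached → x = (8.1896, 2.5564)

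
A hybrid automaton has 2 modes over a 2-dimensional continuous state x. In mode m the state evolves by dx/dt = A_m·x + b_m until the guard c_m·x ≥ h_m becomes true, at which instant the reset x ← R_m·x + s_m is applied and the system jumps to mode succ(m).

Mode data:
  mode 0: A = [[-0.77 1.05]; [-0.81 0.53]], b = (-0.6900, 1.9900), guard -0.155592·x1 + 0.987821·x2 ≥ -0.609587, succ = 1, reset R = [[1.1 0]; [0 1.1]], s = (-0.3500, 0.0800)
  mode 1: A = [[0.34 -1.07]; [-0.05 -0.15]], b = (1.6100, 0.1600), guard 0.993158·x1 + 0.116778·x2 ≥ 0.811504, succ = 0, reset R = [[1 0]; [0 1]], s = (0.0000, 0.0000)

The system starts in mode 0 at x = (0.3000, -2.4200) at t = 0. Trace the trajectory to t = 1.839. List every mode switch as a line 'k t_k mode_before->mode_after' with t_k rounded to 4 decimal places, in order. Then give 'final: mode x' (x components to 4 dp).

1 0.9201 0->1
final: 1 -0.1742 -0.5636

Mode 0: guard c·x = -0.6096 hit at Δt = 0.9201 (t = 0.9201), x⁻ = (-1.4965, -0.8528) → reset → x⁺ = (-1.9961, -0.8581), jump to mode 1
Mode 1: flow for 0.9189 to horizon, guard not reached → x = (-0.1742, -0.5636)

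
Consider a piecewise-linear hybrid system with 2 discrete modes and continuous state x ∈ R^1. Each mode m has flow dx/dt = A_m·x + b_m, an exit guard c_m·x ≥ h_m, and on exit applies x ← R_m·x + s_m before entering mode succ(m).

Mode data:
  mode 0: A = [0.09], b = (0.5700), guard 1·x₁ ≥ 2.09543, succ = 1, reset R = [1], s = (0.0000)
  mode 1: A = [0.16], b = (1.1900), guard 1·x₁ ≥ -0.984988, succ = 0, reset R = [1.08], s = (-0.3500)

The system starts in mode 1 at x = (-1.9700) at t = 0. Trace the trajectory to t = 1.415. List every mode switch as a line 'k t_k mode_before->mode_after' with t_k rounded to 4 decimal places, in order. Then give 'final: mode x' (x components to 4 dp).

1 1.0353 1->0
final: 0 -1.2428

Mode 1: guard c·x = -0.9850 hit at Δt = 1.0353 (t = 1.0353), x⁻ = (-0.9850) → reset → x⁺ = (-1.4138), jump to mode 0
Mode 0: flow for 0.3797 to horizon, guard not reached → x = (-1.2428)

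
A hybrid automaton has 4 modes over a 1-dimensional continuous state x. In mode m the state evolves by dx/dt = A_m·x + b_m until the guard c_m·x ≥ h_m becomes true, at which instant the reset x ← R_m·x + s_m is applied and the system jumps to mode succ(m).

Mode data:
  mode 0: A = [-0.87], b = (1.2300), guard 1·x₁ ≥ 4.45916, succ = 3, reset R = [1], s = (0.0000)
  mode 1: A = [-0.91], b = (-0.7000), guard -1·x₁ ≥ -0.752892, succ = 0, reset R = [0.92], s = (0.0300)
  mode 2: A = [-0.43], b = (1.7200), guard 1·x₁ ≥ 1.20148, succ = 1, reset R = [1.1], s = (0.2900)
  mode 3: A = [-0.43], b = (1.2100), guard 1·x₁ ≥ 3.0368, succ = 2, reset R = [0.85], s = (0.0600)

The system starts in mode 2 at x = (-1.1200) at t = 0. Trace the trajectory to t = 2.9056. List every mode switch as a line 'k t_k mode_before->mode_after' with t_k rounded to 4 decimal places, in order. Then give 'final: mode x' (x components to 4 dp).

Mode 2: guard c·x = 1.2015 hit at Δt = 1.4048 (t = 1.4048), x⁻ = (1.2015) → reset → x⁺ = (1.6116), jump to mode 1
Mode 1: guard c·x = -0.7529 hit at Δt = 0.4916 (t = 1.8964), x⁻ = (0.7529) → reset → x⁺ = (0.7227), jump to mode 0
Mode 0: flow for 1.0092 to horizon, guard not reached → x = (1.1266)

1 1.4048 2->1
2 1.8964 1->0
final: 0 1.1266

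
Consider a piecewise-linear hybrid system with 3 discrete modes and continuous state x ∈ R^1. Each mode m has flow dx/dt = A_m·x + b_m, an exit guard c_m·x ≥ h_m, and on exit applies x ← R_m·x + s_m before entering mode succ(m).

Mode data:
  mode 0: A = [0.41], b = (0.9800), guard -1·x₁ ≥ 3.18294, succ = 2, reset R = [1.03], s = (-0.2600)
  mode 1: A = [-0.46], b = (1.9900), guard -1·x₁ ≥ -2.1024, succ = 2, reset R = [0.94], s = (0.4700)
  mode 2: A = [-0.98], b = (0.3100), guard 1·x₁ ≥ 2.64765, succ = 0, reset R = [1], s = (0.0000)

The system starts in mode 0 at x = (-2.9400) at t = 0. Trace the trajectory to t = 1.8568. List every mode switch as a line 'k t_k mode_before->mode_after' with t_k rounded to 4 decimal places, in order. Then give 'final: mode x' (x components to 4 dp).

Mode 0: guard c·x = 3.1829 hit at Δt = 0.8926 (t = 0.8926), x⁻ = (-3.1829) → reset → x⁺ = (-3.5384), jump to mode 2
Mode 2: flow for 0.9642 to horizon, guard not reached → x = (-1.1821)

1 0.8926 0->2
final: 2 -1.1821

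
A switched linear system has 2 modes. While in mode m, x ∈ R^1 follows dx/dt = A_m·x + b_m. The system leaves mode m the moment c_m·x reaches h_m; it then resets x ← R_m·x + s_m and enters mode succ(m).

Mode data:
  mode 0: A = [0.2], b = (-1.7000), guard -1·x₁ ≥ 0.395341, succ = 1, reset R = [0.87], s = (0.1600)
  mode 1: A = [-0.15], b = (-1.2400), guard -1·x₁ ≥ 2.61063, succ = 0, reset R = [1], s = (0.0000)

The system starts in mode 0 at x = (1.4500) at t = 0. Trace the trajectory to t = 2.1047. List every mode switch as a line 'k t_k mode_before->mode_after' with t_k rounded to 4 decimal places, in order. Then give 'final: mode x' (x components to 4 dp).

Mode 0: guard c·x = 0.3953 hit at Δt = 1.1625 (t = 1.1625), x⁻ = (-0.3953) → reset → x⁺ = (-0.1839), jump to mode 1
Mode 1: flow for 0.9422 to horizon, guard not reached → x = (-1.2492)

1 1.1625 0->1
final: 1 -1.2492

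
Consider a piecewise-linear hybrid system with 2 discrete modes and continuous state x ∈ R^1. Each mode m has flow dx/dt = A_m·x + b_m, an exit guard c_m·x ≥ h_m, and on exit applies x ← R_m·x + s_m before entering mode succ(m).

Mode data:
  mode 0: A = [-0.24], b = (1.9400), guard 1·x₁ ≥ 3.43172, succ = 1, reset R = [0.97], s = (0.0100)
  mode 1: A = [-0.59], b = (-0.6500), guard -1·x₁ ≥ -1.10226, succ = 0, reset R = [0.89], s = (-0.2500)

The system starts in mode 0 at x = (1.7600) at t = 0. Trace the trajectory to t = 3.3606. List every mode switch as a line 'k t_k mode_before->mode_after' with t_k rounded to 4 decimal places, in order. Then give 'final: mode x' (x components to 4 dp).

Mode 0: guard c·x = 3.4317 hit at Δt = 1.2793 (t = 1.2793), x⁻ = (3.4317) → reset → x⁺ = (3.3388), jump to mode 1
Mode 1: guard c·x = -1.1023 hit at Δt = 1.1873 (t = 2.4666), x⁻ = (1.1023) → reset → x⁺ = (0.7310), jump to mode 0
Mode 0: flow for 0.8940 to horizon, guard not reached → x = (2.1508)

1 1.2793 0->1
2 2.4666 1->0
final: 0 2.1508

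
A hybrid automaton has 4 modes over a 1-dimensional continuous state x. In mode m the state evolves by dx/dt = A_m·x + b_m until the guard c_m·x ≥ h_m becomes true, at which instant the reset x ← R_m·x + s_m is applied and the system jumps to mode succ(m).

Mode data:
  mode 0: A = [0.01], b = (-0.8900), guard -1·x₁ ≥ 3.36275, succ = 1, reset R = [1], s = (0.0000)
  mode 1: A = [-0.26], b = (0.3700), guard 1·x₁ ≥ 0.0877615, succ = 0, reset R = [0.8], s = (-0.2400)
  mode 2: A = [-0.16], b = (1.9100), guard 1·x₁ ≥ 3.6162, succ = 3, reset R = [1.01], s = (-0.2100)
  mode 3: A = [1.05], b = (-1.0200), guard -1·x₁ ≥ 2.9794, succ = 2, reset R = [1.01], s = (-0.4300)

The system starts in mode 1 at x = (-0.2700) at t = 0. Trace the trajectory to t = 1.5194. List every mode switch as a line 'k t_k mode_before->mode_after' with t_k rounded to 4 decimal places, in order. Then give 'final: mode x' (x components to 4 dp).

1 0.9130 1->0
final: 0 -0.7122

Mode 1: guard c·x = 0.0878 hit at Δt = 0.9130 (t = 0.9130), x⁻ = (0.0878) → reset → x⁺ = (-0.1698), jump to mode 0
Mode 0: flow for 0.6064 to horizon, guard not reached → x = (-0.7122)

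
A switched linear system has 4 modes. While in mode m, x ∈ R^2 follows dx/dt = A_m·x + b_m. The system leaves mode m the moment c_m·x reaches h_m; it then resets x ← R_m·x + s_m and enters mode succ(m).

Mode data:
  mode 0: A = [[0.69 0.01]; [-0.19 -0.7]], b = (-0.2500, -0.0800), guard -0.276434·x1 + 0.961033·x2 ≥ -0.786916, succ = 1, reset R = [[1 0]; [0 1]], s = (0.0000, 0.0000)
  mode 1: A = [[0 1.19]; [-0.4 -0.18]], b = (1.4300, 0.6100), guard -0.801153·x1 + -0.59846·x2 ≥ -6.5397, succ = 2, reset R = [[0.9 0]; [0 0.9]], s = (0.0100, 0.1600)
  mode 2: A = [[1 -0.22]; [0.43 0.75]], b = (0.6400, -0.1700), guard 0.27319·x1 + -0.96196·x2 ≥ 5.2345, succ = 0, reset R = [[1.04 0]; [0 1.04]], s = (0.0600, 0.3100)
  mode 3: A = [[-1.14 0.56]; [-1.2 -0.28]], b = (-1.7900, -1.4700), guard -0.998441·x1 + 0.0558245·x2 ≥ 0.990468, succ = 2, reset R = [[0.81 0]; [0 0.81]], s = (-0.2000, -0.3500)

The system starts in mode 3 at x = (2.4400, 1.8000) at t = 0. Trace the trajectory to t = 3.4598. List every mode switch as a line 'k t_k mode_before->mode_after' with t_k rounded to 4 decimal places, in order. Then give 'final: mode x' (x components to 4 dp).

Mode 3: guard c·x = 0.9905 hit at Δt = 1.4869 (t = 1.4869), x⁻ = (-1.0474, -0.9909) → reset → x⁺ = (-1.0484, -1.1526), jump to mode 2
Mode 2: guard c·x = 5.2345 hit at Δt = 1.5777 (t = 3.0646), x⁻ = (-0.5623, -5.6012) → reset → x⁺ = (-0.5248, -5.5152), jump to mode 0
Mode 0: flow for 0.3952 to horizon, guard not reached → x = (-0.8249, -4.1657)

1 1.4869 3->2
2 3.0646 2->0
final: 0 -0.8249 -4.1657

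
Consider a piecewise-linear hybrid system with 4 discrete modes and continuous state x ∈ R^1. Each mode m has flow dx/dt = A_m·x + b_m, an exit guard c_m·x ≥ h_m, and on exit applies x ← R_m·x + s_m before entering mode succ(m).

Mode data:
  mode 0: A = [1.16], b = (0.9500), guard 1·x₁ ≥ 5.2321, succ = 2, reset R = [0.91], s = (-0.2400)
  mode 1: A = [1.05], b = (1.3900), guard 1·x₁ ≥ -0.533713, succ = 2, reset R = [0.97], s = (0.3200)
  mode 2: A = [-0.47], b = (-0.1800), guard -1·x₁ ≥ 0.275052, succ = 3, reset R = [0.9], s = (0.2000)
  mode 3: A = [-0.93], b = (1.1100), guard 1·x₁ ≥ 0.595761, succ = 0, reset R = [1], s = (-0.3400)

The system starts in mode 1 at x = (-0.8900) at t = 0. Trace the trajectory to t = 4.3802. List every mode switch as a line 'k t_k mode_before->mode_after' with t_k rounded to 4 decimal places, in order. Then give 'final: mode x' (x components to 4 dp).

Mode 1: guard c·x = -0.5337 hit at Δt = 0.5710 (t = 0.5710), x⁻ = (-0.5337) → reset → x⁺ = (-0.1977), jump to mode 2
Mode 2: guard c·x = 0.2751 hit at Δt = 1.1498 (t = 1.7208), x⁻ = (-0.2751) → reset → x⁺ = (-0.0475), jump to mode 3
Mode 3: guard c·x = 0.5958 hit at Δt = 0.7855 (t = 2.5063), x⁻ = (0.5958) → reset → x⁺ = (0.2558), jump to mode 0
Mode 0: guard c·x = 5.2321 hit at Δt = 1.4898 (t = 3.9961), x⁻ = (5.2321) → reset → x⁺ = (4.5212), jump to mode 2
Mode 2: flow for 0.3841 to horizon, guard not reached → x = (3.7112)

1 0.5710 1->2
2 1.7208 2->3
3 2.5063 3->0
4 3.9961 0->2
final: 2 3.7112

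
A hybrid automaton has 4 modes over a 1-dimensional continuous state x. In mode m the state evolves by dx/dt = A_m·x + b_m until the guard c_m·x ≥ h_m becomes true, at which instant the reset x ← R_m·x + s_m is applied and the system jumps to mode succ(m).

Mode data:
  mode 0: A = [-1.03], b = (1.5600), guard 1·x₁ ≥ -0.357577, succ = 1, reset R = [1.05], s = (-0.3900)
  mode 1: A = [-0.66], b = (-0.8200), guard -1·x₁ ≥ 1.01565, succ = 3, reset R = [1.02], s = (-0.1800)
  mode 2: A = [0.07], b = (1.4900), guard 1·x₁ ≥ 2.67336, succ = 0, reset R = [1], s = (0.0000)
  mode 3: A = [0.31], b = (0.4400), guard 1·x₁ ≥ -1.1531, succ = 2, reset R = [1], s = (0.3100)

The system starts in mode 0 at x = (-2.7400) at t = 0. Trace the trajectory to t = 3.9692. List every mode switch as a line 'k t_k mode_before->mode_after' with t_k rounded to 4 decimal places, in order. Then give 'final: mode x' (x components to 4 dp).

1 0.7970 0->1
2 1.9235 1->3
3 2.7923 3->2
final: 2 0.9124

Mode 0: guard c·x = -0.3576 hit at Δt = 0.7970 (t = 0.7970), x⁻ = (-0.3576) → reset → x⁺ = (-0.7655), jump to mode 1
Mode 1: guard c·x = 1.0156 hit at Δt = 1.1265 (t = 1.9235), x⁻ = (-1.0156) → reset → x⁺ = (-1.2160), jump to mode 3
Mode 3: guard c·x = -1.1531 hit at Δt = 0.8688 (t = 2.7923), x⁻ = (-1.1531) → reset → x⁺ = (-0.8431), jump to mode 2
Mode 2: flow for 1.1769 to horizon, guard not reached → x = (0.9124)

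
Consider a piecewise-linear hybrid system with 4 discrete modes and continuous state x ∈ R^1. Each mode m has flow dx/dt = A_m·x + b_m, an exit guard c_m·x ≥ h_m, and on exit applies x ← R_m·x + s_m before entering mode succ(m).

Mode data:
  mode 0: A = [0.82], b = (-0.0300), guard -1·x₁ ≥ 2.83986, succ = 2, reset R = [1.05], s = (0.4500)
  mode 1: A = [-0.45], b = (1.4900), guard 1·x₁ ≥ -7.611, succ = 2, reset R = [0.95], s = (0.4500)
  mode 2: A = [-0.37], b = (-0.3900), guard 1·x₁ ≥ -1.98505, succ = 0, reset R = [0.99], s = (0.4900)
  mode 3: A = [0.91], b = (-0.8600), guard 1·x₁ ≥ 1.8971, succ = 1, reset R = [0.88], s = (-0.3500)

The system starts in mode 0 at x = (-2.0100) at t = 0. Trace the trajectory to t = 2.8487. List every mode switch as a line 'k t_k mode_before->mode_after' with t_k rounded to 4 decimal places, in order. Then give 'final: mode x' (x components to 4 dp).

1 0.4151 0->2
2 1.6639 2->0
3 2.4484 0->2
final: 2 -2.3284

Mode 0: guard c·x = 2.8399 hit at Δt = 0.4151 (t = 0.4151), x⁻ = (-2.8399) → reset → x⁺ = (-2.5319), jump to mode 2
Mode 2: guard c·x = -1.9850 hit at Δt = 1.2488 (t = 1.6639), x⁻ = (-1.9851) → reset → x⁺ = (-1.4752), jump to mode 0
Mode 0: guard c·x = 2.8399 hit at Δt = 0.7845 (t = 2.4484), x⁻ = (-2.8399) → reset → x⁺ = (-2.5319), jump to mode 2
Mode 2: flow for 0.4003 to horizon, guard not reached → x = (-2.3284)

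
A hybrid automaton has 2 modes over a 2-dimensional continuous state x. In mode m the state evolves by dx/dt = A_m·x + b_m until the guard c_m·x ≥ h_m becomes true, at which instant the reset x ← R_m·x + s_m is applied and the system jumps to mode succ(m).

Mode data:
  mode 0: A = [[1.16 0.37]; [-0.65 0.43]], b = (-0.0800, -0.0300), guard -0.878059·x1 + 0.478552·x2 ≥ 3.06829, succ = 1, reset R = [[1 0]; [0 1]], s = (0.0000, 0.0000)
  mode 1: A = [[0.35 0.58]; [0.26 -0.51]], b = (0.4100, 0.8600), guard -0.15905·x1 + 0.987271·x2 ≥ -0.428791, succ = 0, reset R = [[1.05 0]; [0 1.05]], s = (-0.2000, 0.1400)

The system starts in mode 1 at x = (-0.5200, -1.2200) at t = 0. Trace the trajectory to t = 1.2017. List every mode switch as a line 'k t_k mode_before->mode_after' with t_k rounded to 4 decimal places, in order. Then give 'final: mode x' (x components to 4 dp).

1 0.5909 1->0
final: 0 -2.0654 0.0584

Mode 1: guard c·x = -0.4288 hit at Δt = 0.5909 (t = 0.5909), x⁻ = (-0.7039, -0.5477) → reset → x⁺ = (-0.9391, -0.4351), jump to mode 0
Mode 0: flow for 0.6108 to horizon, guard not reached → x = (-2.0654, 0.0584)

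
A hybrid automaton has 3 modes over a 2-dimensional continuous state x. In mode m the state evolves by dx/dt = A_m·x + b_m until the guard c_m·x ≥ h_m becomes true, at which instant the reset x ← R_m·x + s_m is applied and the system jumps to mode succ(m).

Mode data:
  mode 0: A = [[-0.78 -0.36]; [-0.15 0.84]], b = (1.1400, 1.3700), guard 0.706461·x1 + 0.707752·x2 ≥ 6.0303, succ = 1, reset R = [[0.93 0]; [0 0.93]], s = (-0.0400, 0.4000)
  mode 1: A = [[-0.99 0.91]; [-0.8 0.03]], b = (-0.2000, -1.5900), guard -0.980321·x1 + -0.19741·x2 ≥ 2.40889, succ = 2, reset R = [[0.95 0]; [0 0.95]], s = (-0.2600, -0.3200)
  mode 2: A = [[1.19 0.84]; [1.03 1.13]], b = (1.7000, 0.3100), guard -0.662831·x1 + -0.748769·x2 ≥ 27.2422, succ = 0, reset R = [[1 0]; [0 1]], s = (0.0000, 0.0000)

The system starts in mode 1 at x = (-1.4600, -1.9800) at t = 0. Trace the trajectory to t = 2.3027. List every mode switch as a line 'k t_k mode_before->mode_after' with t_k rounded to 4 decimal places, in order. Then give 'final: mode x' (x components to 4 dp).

Mode 1: guard c·x = 2.4089 hit at Δt = 1.2146 (t = 1.2146), x⁻ = (-1.9971, -2.2852) → reset → x⁺ = (-2.1572, -2.4909), jump to mode 2
Mode 2: flow for 1.0881 to horizon, guard not reached → x = (-16.5697, -19.8640)

1 1.2146 1->2
final: 2 -16.5697 -19.8640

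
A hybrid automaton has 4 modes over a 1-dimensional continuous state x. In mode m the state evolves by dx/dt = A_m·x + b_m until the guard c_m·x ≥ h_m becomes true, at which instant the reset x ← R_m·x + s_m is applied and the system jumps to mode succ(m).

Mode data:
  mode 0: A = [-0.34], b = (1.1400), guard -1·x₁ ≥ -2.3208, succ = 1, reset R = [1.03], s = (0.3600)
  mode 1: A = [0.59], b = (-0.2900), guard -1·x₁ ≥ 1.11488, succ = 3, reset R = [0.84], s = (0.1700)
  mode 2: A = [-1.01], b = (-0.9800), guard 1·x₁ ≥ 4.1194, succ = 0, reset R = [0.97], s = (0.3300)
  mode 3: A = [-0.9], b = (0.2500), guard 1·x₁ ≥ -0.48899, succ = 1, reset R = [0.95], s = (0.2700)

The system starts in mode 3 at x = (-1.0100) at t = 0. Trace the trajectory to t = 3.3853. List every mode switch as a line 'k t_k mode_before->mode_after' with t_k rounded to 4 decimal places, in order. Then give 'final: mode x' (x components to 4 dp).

1 0.5761 3->1
2 2.0181 1->3
3 2.3613 3->1
final: 1 -0.7638

Mode 3: guard c·x = -0.4890 hit at Δt = 0.5761 (t = 0.5761), x⁻ = (-0.4890) → reset → x⁺ = (-0.1945), jump to mode 1
Mode 1: guard c·x = 1.1149 hit at Δt = 1.4420 (t = 2.0181), x⁻ = (-1.1149) → reset → x⁺ = (-0.7665), jump to mode 3
Mode 3: guard c·x = -0.4890 hit at Δt = 0.3432 (t = 2.3613), x⁻ = (-0.4890) → reset → x⁺ = (-0.1945), jump to mode 1
Mode 1: flow for 1.0240 to horizon, guard not reached → x = (-0.7638)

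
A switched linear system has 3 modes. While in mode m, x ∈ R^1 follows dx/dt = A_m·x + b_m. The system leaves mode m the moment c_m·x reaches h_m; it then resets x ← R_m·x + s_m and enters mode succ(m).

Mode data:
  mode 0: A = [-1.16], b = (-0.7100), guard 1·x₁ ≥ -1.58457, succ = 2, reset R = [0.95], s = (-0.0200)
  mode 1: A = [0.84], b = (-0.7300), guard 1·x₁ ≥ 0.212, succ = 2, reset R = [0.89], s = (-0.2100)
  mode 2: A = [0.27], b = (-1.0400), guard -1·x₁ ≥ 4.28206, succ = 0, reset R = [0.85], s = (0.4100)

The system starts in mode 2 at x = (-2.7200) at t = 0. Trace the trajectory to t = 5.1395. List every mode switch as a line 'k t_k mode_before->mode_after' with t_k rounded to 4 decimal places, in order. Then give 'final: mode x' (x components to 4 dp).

Mode 2: guard c·x = 4.2821 hit at Δt = 0.7898 (t = 0.7898), x⁻ = (-4.2821) → reset → x⁺ = (-3.2298), jump to mode 0
Mode 0: guard c·x = -1.5846 hit at Δt = 0.8536 (t = 1.6434), x⁻ = (-1.5846) → reset → x⁺ = (-1.5253), jump to mode 2
Mode 2: guard c·x = 4.2821 hit at Δt = 1.5329 (t = 3.1763), x⁻ = (-4.2821) → reset → x⁺ = (-3.2298), jump to mode 0
Mode 0: guard c·x = -1.5846 hit at Δt = 0.8536 (t = 4.0299), x⁻ = (-1.5846) → reset → x⁺ = (-1.5253), jump to mode 2
Mode 2: flow for 1.1096 to horizon, guard not reached → x = (-3.4037)

1 0.7898 2->0
2 1.6434 0->2
3 3.1763 2->0
4 4.0299 0->2
final: 2 -3.4037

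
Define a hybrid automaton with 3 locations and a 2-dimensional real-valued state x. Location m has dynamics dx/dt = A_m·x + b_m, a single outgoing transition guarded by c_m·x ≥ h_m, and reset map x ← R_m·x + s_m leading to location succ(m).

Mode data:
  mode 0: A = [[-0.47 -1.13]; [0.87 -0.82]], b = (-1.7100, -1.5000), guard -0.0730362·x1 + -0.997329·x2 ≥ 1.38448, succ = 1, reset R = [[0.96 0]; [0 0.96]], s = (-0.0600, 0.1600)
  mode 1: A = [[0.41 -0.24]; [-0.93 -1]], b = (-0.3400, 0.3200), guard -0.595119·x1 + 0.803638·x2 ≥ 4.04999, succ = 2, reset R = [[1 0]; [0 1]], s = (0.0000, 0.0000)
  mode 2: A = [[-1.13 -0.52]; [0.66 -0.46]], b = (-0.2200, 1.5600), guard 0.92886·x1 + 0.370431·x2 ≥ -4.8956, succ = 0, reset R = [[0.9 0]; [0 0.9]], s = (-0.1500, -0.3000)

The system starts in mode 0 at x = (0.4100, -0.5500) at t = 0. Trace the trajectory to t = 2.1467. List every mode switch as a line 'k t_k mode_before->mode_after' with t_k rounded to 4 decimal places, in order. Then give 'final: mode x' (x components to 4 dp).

1 1.1139 0->1
final: 1 -0.7454 0.1068

Mode 0: guard c·x = 1.3845 hit at Δt = 1.1139 (t = 1.1139), x⁻ = (-0.2522, -1.3697) → reset → x⁺ = (-0.3022, -1.1549), jump to mode 1
Mode 1: flow for 1.0328 to horizon, guard not reached → x = (-0.7454, 0.1068)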